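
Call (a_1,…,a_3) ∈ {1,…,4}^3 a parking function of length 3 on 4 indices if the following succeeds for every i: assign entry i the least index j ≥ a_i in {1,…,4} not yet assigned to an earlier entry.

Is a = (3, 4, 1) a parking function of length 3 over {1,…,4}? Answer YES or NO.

Sorted: b = (1, 3, 4).
  b_1=1 ≤ 2
  b_2=3 ≤ 3
  b_3=4 ≤ 4
All bounds hold ⇒ YES

YES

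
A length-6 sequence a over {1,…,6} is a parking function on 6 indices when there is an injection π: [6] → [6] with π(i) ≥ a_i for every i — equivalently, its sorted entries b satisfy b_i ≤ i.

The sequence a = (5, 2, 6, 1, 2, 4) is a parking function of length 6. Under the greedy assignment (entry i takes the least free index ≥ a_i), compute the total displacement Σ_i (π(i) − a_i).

Σπ = 6·7/2 = 21 (π permutes [6]); Σa = 5+2+6+1+2+4 = 20; disp = 21−20 = 1.

1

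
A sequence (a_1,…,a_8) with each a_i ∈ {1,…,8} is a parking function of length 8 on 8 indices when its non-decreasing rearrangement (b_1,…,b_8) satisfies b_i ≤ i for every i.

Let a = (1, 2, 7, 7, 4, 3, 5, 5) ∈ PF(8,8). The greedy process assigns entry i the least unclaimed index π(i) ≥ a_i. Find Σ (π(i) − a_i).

2

Σπ = 36 ({1..8} each once); Σa = 1+2+7+7+4+3+5+5 = 34; disp = 36−34 = 2.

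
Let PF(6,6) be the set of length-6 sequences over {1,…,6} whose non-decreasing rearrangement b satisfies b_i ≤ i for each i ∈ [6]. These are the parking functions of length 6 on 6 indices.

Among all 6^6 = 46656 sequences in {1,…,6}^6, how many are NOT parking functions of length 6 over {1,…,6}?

29849

Count = (6−6+1)·(6+1)^(6−1) = 1·16807 = 16807 (Pollak)
E.g. (4,4,5,2,4,3) → sorted (2,3,4,4,4,5): b_1=2>1, not a PF.
So 46656 − 16807 = 29849 fail.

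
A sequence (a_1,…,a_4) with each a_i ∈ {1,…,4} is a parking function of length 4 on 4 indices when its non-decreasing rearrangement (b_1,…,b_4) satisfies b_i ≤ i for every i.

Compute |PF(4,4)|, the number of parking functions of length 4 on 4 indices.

|PF(4,4)| = (5−4)·5^(4−1) = 1·125 = 125
Check (4,2,3,1) → sorted (1,2,3,4): b_i ≤ i ∀i, a PF.

125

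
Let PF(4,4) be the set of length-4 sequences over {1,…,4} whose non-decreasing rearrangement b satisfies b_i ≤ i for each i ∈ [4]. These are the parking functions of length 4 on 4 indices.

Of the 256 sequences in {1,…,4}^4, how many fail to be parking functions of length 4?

#PF = (4+1−4)·(4+1)^{4−1} = 1 · 125 = 125 (Pollak)
Example (3,4,4,2) → sorted (2,3,4,4): b_1=2>1, not a PF.
Total 256; non-PF = 256−125 = 131

131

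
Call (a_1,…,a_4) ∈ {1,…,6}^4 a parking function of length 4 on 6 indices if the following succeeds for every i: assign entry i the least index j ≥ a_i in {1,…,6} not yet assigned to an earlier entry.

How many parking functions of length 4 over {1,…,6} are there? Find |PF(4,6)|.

|PF| = 3·7^3 = 3×343 = 1029
E.g. (5,2,2,1) → sorted (1,2,2,5): b_i ≤ 2+i ∀i, a PF.

1029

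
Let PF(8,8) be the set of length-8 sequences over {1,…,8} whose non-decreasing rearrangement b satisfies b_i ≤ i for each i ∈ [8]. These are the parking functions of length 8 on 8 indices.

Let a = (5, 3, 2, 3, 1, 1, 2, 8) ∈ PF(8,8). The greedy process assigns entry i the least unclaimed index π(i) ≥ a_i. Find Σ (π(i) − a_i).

11

Σπ = 8·9/2 = 36 (π permutes [8]); Σa = 5+3+2+3+1+1+2+8 = 25; disp = 36−25 = 11.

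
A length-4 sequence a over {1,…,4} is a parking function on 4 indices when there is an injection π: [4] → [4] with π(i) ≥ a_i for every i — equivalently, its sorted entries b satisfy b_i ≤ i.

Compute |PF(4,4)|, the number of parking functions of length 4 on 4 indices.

|PF(4,4)| = (4+1−4)·(4+1)^{4−1} = 1·125 = 125 [KW]
Check (3,1,2,3) → sorted (1,2,3,3): b_i ≤ i ∀i, a PF.

125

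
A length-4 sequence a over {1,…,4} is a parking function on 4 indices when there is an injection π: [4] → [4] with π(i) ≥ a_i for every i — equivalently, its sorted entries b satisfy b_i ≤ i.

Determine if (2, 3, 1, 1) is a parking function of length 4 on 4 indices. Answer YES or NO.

YES

Rearranged: b = (1, 1, 2, 3).
  b_1=1 ≤ 1
  b_2=1 ≤ 2
  b_3=2 ≤ 3
  b_4=3 ≤ 4
All bounds hold ⇒ YES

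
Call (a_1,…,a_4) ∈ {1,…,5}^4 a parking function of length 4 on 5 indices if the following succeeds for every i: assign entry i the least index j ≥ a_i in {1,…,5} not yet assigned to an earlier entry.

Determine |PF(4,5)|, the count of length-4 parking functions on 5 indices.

432

Count = (6−4)·6^(4−1) = 2·216 = 432 (Pollak)
Example (2,5,1,1) → sorted (1,1,2,5): b_i ≤ 1+i ∀i, a PF.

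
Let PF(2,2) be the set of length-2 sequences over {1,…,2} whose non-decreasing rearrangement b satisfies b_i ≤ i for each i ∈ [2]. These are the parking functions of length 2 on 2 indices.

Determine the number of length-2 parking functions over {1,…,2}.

Count = 1·3^1 = 1 · 3 = 3
Example (1,2) → sorted (1,2): b_i ≤ i ∀i, a PF.

3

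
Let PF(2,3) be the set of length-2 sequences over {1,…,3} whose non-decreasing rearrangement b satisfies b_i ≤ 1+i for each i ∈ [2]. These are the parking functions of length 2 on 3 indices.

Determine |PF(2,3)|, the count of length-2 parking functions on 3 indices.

8

Count = (4−2)·4^(2−1) = 2 · 4 = 8 (Pollak)
E.g. (1,2) → sorted (1,2): b_i ≤ 1+i ∀i, a PF.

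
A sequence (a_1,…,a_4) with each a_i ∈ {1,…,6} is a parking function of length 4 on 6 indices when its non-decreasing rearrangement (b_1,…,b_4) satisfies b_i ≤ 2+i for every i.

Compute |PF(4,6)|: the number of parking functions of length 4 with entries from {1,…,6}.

|PF| = (7−4)·7^(4−1) = 3×343 = 1029 (Konheim–Weiss)
Example (5,1,5,3) → sorted (1,3,5,5): b_i ≤ 2+i ∀i, a PF.

1029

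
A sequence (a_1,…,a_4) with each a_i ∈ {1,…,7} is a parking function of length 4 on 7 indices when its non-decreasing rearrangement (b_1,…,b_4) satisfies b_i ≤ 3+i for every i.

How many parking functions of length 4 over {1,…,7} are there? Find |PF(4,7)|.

2048

#PF = (8−4)·8^(4−1) = 4×512 = 2048
E.g. (3,3,1,4) → sorted (1,3,3,4): b_i ≤ 3+i ∀i, a PF.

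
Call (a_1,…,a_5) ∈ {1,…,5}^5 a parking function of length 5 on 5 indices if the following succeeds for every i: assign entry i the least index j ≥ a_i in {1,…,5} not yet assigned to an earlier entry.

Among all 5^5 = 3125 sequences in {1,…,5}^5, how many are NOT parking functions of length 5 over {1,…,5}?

1829

Count = (6−5)·6^(5−1) = 1·1296 = 1296 [KW]
One tuple (1,5,4,5,3) → sorted (1,3,4,5,5): b_2=3>2, not a PF.
Total 3125; non-PF = 3125−1296 = 1829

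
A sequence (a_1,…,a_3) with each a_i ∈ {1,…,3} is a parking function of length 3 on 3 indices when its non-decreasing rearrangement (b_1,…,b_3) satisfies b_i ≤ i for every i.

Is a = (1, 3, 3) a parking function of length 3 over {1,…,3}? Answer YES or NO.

Sorted: b = (1, 3, 3).
  b_1=1 ≤ 1
  b_2=3 > 2
  fails at i=2 ⇒ NO

NO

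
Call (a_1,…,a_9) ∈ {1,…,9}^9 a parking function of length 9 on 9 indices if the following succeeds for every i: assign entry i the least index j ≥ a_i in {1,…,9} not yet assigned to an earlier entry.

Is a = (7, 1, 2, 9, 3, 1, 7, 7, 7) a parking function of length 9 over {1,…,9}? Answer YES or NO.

Sorted: b = (1, 1, 2, 3, 7, 7, 7, 7, 9).
  b_1=1 ≤ 1
  b_2=1 ≤ 2
  b_3=2 ≤ 3
  b_4=3 ≤ 4
  b_5=7 > 5
  fails at i=5 ⇒ NO

NO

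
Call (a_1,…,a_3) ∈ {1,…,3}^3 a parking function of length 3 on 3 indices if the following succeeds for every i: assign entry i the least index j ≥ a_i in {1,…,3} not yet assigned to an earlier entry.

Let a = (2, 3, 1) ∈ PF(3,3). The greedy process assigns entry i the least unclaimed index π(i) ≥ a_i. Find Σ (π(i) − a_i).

0

Σπ = 3·4/2 = 6 (π permutes [3]); Σa = 2+3+1 = 6; disp = 6−6 = 0.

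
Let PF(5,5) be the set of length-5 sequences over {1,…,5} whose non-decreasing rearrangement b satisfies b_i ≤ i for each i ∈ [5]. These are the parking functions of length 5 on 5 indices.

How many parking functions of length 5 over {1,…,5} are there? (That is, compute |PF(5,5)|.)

|PF(5,5)| = (5−5+1)·(5+1)^(5−1) = 1·1296 = 1296 [KW]
E.g. (3,1,2,2,2) → sorted (1,2,2,2,3): b_i ≤ i ∀i, a PF.

1296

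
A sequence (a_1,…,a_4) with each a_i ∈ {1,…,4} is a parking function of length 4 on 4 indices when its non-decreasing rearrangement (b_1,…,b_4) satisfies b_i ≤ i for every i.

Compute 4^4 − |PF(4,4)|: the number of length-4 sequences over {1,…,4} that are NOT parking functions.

|PF(4,4)| = 1·5^3 = 1×125 = 125 (Konheim–Weiss)
Example (4,3,3,4) → sorted (3,3,4,4): b_1=3>1, not a PF.
So 256 − 125 = 131 fail.

131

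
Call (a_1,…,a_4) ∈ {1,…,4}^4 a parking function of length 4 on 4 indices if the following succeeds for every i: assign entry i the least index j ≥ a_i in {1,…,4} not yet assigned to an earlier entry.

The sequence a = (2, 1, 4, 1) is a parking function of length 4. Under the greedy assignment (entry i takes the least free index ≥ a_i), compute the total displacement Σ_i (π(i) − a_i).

2

Σπ(i) = 1+…+4 = 10; Σa = 2+1+4+1 = 8; disp = 10−8 = 2.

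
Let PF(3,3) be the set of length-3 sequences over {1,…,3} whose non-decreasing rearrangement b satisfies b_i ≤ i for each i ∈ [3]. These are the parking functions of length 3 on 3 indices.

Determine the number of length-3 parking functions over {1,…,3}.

|PF| = (3+1−3)·(3+1)^{3−1} = 1·16 = 16 [KW]
Example (2,1,3) → sorted (1,2,3): b_i ≤ i ∀i, a PF.

16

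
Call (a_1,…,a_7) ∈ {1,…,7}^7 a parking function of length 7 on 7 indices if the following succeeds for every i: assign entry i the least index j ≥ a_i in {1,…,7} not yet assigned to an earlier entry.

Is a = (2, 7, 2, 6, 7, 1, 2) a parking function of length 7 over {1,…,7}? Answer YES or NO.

Order a: b = (1, 2, 2, 2, 6, 7, 7).
  b_1=1 ≤ 1
  b_2=2 ≤ 2
  b_3=2 ≤ 3
  b_4=2 ≤ 4
  b_5=6 > 5
  fails at i=5 ⇒ NO

NO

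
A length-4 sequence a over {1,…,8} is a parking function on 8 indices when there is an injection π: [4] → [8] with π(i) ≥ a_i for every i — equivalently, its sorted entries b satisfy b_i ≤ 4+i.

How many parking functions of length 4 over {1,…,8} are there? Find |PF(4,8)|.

#PF = (8−4+1)·(8+1)^(4−1) = 5×729 = 3645 (Konheim–Weiss)
Example (8,2,6,5) → sorted (2,5,6,8): b_i ≤ 4+i ∀i, a PF.

3645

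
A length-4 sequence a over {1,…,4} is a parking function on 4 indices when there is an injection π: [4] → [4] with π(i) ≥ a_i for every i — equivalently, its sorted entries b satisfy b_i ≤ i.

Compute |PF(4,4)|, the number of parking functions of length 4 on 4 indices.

125

|PF| = (5−4)·5^(4−1) = 1 · 125 = 125 (Pollak)
One tuple (1,2,3,2) → sorted (1,2,2,3): b_i ≤ i ∀i, a PF.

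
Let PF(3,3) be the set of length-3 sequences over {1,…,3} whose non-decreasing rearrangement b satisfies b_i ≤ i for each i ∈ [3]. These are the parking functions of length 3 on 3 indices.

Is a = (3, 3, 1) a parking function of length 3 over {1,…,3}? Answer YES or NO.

Sorted: b = (1, 3, 3).
  b_1=1 ≤ 1
  b_2=3 > 2
  fails at i=2 ⇒ NO

NO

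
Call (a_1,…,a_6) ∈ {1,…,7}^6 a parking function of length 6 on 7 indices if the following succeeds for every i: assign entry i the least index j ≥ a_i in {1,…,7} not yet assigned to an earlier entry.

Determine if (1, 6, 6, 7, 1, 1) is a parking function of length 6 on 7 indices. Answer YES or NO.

NO

Order a: b = (1, 1, 1, 6, 6, 7).
  b_1=1 ≤ 2
  b_2=1 ≤ 3
  b_3=1 ≤ 4
  b_4=6 > 5
  fails at i=4 ⇒ NO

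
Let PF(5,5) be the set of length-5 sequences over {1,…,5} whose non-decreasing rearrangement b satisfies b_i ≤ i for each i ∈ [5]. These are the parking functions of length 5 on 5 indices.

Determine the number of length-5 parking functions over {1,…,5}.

Count = 1·6^4 = 1 · 1296 = 1296 (Pollak)
One tuple (4,1,1,2,1) → sorted (1,1,1,2,4): b_i ≤ i ∀i, a PF.

1296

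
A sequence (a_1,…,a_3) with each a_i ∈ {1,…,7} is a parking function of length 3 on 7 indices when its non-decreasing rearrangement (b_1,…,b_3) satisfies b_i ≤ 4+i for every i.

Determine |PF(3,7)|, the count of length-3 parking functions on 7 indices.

#PF = (7−3+1)·(7+1)^(3−1) = 5 · 64 = 320
One tuple (2,2,6) → sorted (2,2,6): b_i ≤ 4+i ∀i, a PF.

320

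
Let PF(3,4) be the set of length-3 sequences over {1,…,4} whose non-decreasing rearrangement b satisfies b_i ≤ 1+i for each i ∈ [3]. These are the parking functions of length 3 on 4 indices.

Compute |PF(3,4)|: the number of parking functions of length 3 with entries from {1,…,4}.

50

#PF = 2·5^2 = 2×25 = 50
Example (1,1,3) → sorted (1,1,3): b_i ≤ 1+i ∀i, a PF.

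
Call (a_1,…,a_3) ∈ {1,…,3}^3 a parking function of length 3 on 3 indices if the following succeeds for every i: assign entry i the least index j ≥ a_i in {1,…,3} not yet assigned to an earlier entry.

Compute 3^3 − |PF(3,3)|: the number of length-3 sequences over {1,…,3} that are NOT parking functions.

11

|PF| = (3−3+1)·(3+1)^(3−1) = 1·16 = 16
Example (3,3,3) → sorted (3,3,3): b_1=3>1, not a PF.
3^3 − 16 = 27 − 16 = 11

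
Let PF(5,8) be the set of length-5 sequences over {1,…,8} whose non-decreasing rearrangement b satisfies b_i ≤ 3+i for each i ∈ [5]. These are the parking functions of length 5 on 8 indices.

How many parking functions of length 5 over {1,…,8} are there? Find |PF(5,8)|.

|PF(5,8)| = (8−5+1)·(8+1)^(5−1) = 4×6561 = 26244 [KW]
E.g. (1,5,3,1,2) → sorted (1,1,2,3,5): b_i ≤ 3+i ∀i, a PF.

26244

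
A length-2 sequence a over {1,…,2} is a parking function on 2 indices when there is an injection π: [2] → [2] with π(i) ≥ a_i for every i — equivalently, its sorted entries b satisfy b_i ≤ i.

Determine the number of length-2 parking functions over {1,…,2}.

Count = 1·3^1 = 1×3 = 3 [KW]
One tuple (2,1) → sorted (1,2): b_i ≤ i ∀i, a PF.

3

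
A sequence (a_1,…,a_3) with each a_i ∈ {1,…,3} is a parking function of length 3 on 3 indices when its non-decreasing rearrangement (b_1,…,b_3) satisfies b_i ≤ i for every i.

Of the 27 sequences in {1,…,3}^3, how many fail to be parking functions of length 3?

11

#PF = (3+1−3)·(3+1)^{3−1} = 1×16 = 16 (Pollak)
One tuple (3,3,2) → sorted (2,3,3): b_1=2>1, not a PF.
So 27 − 16 = 11 fail.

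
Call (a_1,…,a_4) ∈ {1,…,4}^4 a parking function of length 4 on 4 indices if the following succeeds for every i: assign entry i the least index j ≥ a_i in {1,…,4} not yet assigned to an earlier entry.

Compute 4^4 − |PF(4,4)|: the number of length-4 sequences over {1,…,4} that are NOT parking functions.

131

|PF(4,4)| = (5−4)·5^(4−1) = 1·125 = 125
Example (3,4,2,4) → sorted (2,3,4,4): b_1=2>1, not a PF.
So 256 − 125 = 131 fail.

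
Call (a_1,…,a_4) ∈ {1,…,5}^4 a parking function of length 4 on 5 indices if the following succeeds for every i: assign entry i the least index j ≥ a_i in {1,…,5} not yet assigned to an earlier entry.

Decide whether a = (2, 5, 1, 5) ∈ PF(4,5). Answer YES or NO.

Rearranged: b = (1, 2, 5, 5).
  b_1=1 ≤ 2
  b_2=2 ≤ 3
  b_3=5 > 4
  fails at i=3 ⇒ NO

NO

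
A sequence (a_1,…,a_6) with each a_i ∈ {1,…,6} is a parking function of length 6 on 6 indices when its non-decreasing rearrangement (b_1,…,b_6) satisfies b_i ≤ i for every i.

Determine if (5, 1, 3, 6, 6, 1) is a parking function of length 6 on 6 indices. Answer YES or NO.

NO

Order a: b = (1, 1, 3, 5, 6, 6).
  b_1=1 ≤ 1
  b_2=1 ≤ 2
  b_3=3 ≤ 3
  b_4=5 > 4
  fails at i=4 ⇒ NO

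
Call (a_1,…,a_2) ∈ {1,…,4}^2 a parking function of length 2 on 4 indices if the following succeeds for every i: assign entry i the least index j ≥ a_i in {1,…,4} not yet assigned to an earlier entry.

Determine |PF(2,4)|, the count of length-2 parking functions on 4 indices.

15

Count = (4−2+1)·(4+1)^(2−1) = 3·5 = 15 [KW]
Check (3,1) → sorted (1,3): b_i ≤ 2+i ∀i, a PF.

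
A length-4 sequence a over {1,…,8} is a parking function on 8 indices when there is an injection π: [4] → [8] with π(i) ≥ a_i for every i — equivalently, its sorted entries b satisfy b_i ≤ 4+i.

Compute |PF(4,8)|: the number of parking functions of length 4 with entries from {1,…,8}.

Count = (8+1−4)·(8+1)^{4−1} = 5·729 = 3645
E.g. (4,8,2,2) → sorted (2,2,4,8): b_i ≤ 4+i ∀i, a PF.

3645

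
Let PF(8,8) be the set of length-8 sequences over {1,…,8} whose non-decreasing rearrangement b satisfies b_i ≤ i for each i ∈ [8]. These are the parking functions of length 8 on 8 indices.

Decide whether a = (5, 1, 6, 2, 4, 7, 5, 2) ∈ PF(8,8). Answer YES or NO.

YES

Order a: b = (1, 2, 2, 4, 5, 5, 6, 7).
  b_1=1 ≤ 1
  b_2=2 ≤ 2
  b_3=2 ≤ 3
  b_4=4 ≤ 4
  b_5=5 ≤ 5
  b_6=5 ≤ 6
  b_7=6 ≤ 7
  b_8=7 ≤ 8
All bounds hold ⇒ YES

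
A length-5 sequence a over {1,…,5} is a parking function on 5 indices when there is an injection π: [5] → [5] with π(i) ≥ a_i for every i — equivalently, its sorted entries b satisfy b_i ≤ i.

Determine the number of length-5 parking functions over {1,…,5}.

Count = (5+1−5)·(5+1)^{5−1} = 1 · 1296 = 1296
One tuple (1,2,3,4,4) → sorted (1,2,3,4,4): b_i ≤ i ∀i, a PF.

1296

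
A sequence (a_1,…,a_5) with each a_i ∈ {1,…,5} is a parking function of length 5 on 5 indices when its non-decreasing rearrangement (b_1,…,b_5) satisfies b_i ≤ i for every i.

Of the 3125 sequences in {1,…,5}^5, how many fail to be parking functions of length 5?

1829

|PF| = (5+1−5)·(5+1)^{5−1} = 1×1296 = 1296 [KW]
One tuple (3,5,1,5,5) → sorted (1,3,5,5,5): b_2=3>2, not a PF.
Total 3125; non-PF = 3125−1296 = 1829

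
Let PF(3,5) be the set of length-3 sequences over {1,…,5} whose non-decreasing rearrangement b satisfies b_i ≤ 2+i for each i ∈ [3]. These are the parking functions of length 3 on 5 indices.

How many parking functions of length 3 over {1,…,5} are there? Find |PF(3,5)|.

|PF(3,5)| = (5+1−3)·(5+1)^{3−1} = 3·36 = 108 (Pollak)
One tuple (3,1,3) → sorted (1,3,3): b_i ≤ 2+i ∀i, a PF.

108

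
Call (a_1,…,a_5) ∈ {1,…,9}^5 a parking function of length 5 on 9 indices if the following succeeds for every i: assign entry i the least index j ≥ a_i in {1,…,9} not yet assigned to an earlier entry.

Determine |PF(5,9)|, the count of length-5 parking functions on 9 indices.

50000

Count = (9−5+1)·(9+1)^(5−1) = 5·10000 = 50000 (Pollak)
E.g. (5,4,5,8,7) → sorted (4,5,5,7,8): b_i ≤ 4+i ∀i, a PF.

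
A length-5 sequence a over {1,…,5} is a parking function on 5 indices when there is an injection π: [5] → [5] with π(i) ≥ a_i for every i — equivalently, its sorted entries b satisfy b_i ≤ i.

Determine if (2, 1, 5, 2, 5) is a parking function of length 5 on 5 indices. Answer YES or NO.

NO

Rearranged: b = (1, 2, 2, 5, 5).
  b_1=1 ≤ 1
  b_2=2 ≤ 2
  b_3=2 ≤ 3
  b_4=5 > 4
  fails at i=4 ⇒ NO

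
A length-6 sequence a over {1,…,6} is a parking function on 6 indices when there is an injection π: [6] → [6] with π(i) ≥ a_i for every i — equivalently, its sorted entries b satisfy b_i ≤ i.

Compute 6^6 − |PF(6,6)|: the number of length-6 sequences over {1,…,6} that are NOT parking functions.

#PF = (7−6)·7^(6−1) = 1 · 16807 = 16807 [KW]
Check (3,6,3,6,5,4) → sorted (3,3,4,5,6,6): b_1=3>1, not a PF.
6^6 − 16807 = 46656 − 16807 = 29849

29849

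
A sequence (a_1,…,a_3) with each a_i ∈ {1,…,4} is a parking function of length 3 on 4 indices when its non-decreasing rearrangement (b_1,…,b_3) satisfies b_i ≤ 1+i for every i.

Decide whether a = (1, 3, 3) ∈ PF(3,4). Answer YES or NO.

Sorted: b = (1, 3, 3).
  b_1=1 ≤ 2
  b_2=3 ≤ 3
  b_3=3 ≤ 4
All bounds hold ⇒ YES

YES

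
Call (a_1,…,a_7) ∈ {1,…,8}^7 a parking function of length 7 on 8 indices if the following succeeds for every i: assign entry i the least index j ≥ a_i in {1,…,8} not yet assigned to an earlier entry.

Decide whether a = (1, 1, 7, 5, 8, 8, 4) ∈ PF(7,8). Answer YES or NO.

NO

Order a: b = (1, 1, 4, 5, 7, 8, 8).
  b_1=1 ≤ 2
  b_2=1 ≤ 3
  b_3=4 ≤ 4
  b_4=5 ≤ 5
  b_5=7 > 6
  fails at i=5 ⇒ NO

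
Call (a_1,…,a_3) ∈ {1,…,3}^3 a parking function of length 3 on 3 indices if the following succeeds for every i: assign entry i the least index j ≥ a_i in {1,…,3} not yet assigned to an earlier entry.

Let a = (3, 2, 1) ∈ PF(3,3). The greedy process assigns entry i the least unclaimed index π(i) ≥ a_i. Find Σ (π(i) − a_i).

0

Σπ = 3·4/2 = 6 (π permutes [3]); Σa = 3+2+1 = 6; disp = 6−6 = 0.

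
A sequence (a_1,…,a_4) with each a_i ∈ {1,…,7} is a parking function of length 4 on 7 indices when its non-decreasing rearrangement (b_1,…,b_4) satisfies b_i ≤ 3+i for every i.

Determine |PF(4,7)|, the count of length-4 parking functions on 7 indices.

Count = (8−4)·8^(4−1) = 4 · 512 = 2048
E.g. (1,5,7,2) → sorted (1,2,5,7): b_i ≤ 3+i ∀i, a PF.

2048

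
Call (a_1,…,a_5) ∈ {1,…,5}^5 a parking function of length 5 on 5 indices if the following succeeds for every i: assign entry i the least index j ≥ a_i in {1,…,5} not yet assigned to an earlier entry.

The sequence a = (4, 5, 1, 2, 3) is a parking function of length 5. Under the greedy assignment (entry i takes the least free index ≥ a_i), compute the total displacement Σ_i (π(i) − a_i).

0

Σπ = 15 ({1..5} each once); Σa = 4+5+1+2+3 = 15; disp = 15−15 = 0.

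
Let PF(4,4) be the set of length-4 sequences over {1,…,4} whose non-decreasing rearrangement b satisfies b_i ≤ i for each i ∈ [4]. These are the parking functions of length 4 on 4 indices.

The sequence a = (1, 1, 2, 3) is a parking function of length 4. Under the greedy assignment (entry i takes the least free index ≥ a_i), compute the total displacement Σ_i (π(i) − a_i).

Σπ = 4·5/2 = 10 (π permutes [4]); Σa = 1+1+2+3 = 7; disp = 10−7 = 3.

3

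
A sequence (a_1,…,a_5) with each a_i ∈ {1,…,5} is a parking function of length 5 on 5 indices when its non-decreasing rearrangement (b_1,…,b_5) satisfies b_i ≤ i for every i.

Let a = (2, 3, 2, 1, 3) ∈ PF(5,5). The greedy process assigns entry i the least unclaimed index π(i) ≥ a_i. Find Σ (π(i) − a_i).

Σπ = 5·6/2 = 15 (π permutes [5]); Σa = 2+3+2+1+3 = 11; disp = 15−11 = 4.

4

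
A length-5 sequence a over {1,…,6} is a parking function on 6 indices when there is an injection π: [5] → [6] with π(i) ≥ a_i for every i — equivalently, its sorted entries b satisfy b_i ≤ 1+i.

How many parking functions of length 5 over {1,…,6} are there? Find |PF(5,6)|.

4802

Count = (6−5+1)·(6+1)^(5−1) = 2×2401 = 4802
E.g. (4,5,1,4,3) → sorted (1,3,4,4,5): b_i ≤ 1+i ∀i, a PF.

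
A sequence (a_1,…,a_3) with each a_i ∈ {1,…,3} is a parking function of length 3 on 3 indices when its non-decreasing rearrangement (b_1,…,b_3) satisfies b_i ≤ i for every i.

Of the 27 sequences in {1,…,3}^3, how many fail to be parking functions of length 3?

Count = (4−3)·4^(3−1) = 1 · 16 = 16 (Konheim–Weiss)
Check (2,2,2) → sorted (2,2,2): b_1=2>1, not a PF.
3^3 − 16 = 27 − 16 = 11

11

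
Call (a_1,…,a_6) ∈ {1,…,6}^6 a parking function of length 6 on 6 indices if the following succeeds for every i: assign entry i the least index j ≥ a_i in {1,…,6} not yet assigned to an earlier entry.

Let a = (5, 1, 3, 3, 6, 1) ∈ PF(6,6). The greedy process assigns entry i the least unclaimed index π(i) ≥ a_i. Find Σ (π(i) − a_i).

2

Σπ(i) = 1+…+6 = 21; Σa = 5+1+3+3+6+1 = 19; disp = 21−19 = 2.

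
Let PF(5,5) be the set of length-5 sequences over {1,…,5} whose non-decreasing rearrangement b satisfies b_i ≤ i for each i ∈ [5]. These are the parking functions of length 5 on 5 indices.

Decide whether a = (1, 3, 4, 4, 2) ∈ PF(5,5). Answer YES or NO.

YES

Sorted: b = (1, 2, 3, 4, 4).
  b_1=1 ≤ 1
  b_2=2 ≤ 2
  b_3=3 ≤ 3
  b_4=4 ≤ 4
  b_5=4 ≤ 5
All bounds hold ⇒ YES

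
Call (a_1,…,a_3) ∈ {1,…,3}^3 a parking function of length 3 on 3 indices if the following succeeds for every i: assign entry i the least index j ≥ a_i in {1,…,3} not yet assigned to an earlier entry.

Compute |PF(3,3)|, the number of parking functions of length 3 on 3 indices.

16

#PF = (3+1−3)·(3+1)^{3−1} = 1 · 16 = 16 (Pollak)
One tuple (2,3,1) → sorted (1,2,3): b_i ≤ i ∀i, a PF.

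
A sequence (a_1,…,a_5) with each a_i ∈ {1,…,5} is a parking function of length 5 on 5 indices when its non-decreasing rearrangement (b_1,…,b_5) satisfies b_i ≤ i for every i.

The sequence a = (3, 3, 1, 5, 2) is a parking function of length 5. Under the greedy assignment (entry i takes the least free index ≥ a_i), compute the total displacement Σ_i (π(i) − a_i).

Σπ = 15 ({1..5} each once); Σa = 3+3+1+5+2 = 14; disp = 15−14 = 1.

1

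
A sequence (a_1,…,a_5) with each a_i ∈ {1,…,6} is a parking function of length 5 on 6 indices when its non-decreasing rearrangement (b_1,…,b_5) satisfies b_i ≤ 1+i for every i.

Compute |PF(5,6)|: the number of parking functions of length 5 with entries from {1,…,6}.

#PF = (6−5+1)·(6+1)^(5−1) = 2 · 2401 = 4802
E.g. (4,2,6,3,3) → sorted (2,3,3,4,6): b_i ≤ 1+i ∀i, a PF.

4802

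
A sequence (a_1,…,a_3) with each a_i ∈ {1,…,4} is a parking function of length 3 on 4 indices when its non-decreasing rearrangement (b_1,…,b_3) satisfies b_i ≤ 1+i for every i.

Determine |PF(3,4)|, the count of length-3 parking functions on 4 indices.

|PF(3,4)| = (4−3+1)·(4+1)^(3−1) = 2·25 = 50 [KW]
Check (3,1,2) → sorted (1,2,3): b_i ≤ 1+i ∀i, a PF.

50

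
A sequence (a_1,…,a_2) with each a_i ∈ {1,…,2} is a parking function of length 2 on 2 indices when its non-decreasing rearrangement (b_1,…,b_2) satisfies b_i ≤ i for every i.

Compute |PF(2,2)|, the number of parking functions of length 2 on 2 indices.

Count = (3−2)·3^(2−1) = 1·3 = 3 (Konheim–Weiss)
Check (1,2) → sorted (1,2): b_i ≤ i ∀i, a PF.

3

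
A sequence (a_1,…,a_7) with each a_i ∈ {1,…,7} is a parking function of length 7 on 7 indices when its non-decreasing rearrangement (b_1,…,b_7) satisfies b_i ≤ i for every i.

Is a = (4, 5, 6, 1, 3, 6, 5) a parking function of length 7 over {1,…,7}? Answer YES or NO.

Sorted: b = (1, 3, 4, 5, 5, 6, 6).
  b_1=1 ≤ 1
  b_2=3 > 2
  fails at i=2 ⇒ NO

NO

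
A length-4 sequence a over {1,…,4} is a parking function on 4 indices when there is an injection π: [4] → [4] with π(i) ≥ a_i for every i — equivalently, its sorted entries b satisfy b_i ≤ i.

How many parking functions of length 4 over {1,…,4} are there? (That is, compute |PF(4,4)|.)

#PF = 1·5^3 = 1×125 = 125
One tuple (2,3,2,1) → sorted (1,2,2,3): b_i ≤ i ∀i, a PF.

125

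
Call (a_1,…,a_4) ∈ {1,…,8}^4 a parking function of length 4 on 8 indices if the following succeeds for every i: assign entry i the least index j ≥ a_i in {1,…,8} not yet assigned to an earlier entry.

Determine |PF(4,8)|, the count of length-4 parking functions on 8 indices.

#PF = 5·9^3 = 5 · 729 = 3645 (Konheim–Weiss)
Example (3,2,5,3) → sorted (2,3,3,5): b_i ≤ 4+i ∀i, a PF.

3645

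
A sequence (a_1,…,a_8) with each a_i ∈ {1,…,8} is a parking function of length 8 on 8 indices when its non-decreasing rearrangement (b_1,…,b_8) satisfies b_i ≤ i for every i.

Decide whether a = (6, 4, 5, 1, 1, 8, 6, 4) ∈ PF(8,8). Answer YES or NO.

NO

Order a: b = (1, 1, 4, 4, 5, 6, 6, 8).
  b_1=1 ≤ 1
  b_2=1 ≤ 2
  b_3=4 > 3
  fails at i=3 ⇒ NO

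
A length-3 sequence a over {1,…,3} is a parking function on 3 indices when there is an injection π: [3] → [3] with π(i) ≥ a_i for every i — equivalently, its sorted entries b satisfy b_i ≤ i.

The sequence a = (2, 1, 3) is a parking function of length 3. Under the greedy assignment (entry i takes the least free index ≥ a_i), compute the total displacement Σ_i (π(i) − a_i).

0

Σπ(i) = 1+…+3 = 6; Σa = 2+1+3 = 6; disp = 6−6 = 0.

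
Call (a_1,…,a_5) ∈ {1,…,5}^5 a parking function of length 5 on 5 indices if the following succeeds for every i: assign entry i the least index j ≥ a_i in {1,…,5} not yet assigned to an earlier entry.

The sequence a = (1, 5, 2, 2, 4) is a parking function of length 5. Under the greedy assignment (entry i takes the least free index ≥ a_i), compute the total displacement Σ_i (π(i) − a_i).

Σπ = 15 ({1..5} each once); Σa = 1+5+2+2+4 = 14; disp = 15−14 = 1.

1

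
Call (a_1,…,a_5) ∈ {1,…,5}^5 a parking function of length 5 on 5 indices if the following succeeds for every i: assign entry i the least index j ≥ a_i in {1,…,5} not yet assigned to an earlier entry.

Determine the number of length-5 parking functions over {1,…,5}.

#PF = 1·6^4 = 1×1296 = 1296 (Pollak)
One tuple (1,4,2,3,3) → sorted (1,2,3,3,4): b_i ≤ i ∀i, a PF.

1296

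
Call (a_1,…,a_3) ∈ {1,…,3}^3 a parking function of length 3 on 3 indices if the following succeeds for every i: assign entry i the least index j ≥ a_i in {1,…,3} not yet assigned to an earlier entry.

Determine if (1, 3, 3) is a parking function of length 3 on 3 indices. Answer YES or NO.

Sorted: b = (1, 3, 3).
  b_1=1 ≤ 1
  b_2=3 > 2
  fails at i=2 ⇒ NO

NO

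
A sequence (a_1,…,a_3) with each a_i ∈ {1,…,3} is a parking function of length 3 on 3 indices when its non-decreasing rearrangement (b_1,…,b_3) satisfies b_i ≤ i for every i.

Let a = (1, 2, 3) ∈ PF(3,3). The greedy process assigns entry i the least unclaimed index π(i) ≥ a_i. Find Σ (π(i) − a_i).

0

Σπ(i) = 1+…+3 = 6; Σa = 1+2+3 = 6; disp = 6−6 = 0.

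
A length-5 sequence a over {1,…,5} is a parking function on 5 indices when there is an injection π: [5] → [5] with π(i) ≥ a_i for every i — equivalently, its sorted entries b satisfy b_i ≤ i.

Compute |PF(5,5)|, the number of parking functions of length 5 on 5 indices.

1296

Count = (5+1−5)·(5+1)^{5−1} = 1×1296 = 1296
One tuple (3,5,1,4,1) → sorted (1,1,3,4,5): b_i ≤ i ∀i, a PF.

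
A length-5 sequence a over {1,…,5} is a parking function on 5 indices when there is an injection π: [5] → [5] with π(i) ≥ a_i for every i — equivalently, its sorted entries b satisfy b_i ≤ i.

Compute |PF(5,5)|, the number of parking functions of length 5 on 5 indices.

1296

|PF(5,5)| = (6−5)·6^(5−1) = 1×1296 = 1296 [KW]
One tuple (1,2,1,1,4) → sorted (1,1,1,2,4): b_i ≤ i ∀i, a PF.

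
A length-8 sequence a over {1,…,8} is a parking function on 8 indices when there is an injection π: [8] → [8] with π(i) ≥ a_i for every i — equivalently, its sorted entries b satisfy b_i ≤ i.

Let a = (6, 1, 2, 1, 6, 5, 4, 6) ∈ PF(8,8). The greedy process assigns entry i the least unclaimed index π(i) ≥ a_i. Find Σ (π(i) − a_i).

5

Σπ = 36 ({1..8} each once); Σa = 6+1+2+1+6+5+4+6 = 31; disp = 36−31 = 5.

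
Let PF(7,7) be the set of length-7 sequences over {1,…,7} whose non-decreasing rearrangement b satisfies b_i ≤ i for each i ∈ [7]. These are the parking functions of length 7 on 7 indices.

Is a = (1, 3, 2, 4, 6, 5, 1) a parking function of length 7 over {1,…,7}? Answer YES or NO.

Order a: b = (1, 1, 2, 3, 4, 5, 6).
  b_1=1 ≤ 1
  b_2=1 ≤ 2
  b_3=2 ≤ 3
  b_4=3 ≤ 4
  b_5=4 ≤ 5
  b_6=5 ≤ 6
  b_7=6 ≤ 7
All bounds hold ⇒ YES

YES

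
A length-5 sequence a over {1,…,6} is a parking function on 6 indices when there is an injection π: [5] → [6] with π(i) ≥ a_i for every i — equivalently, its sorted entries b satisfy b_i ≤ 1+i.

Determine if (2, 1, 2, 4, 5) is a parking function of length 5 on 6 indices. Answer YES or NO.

YES

Sorted: b = (1, 2, 2, 4, 5).
  b_1=1 ≤ 2
  b_2=2 ≤ 3
  b_3=2 ≤ 4
  b_4=4 ≤ 5
  b_5=5 ≤ 6
All bounds hold ⇒ YES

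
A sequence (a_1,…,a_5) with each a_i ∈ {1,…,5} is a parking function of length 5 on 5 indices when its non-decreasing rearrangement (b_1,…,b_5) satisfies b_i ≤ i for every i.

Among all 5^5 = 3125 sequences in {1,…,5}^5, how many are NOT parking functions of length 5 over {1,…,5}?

|PF| = (6−5)·6^(5−1) = 1×1296 = 1296
E.g. (5,5,5,4,4) → sorted (4,4,5,5,5): b_1=4>1, not a PF.
5^5 − 1296 = 3125 − 1296 = 1829

1829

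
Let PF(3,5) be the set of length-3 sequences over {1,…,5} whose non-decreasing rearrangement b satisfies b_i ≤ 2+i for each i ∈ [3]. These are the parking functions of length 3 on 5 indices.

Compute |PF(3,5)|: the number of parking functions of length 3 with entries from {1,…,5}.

108

|PF(3,5)| = 3·6^2 = 3·36 = 108 [KW]
One tuple (3,5,1) → sorted (1,3,5): b_i ≤ 2+i ∀i, a PF.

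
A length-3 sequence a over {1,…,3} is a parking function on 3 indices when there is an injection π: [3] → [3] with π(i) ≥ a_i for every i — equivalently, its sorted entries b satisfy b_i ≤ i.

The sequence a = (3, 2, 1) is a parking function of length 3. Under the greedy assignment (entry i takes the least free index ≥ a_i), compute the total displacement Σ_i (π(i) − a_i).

0

Σπ(i) = 1+…+3 = 6; Σa = 3+2+1 = 6; disp = 6−6 = 0.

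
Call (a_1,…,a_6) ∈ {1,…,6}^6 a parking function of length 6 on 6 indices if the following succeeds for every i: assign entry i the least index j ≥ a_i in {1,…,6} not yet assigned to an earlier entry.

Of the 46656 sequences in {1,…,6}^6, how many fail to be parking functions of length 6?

29849

Count = 1·7^5 = 1·16807 = 16807 (Konheim–Weiss)
E.g. (6,5,4,6,5,4) → sorted (4,4,5,5,6,6): b_1=4>1, not a PF.
So 46656 − 16807 = 29849 fail.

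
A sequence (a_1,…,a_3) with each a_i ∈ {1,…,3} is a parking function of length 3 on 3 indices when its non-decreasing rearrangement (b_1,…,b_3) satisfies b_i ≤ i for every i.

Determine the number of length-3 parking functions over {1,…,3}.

|PF(3,3)| = (3+1−3)·(3+1)^{3−1} = 1 · 16 = 16 [KW]
One tuple (1,3,2) → sorted (1,2,3): b_i ≤ i ∀i, a PF.

16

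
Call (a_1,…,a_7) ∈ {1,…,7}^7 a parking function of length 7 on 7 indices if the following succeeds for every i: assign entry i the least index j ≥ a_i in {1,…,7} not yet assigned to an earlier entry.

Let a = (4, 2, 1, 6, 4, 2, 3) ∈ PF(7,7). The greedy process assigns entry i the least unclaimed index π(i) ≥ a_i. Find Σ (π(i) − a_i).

Σπ(i) = 1+…+7 = 28; Σa = 4+2+1+6+4+2+3 = 22; disp = 28−22 = 6.

6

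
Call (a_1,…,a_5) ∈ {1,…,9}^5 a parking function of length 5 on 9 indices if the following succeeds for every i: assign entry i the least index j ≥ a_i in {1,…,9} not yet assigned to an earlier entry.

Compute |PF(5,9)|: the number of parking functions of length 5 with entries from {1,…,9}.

50000

#PF = (9+1−5)·(9+1)^{5−1} = 5×10000 = 50000
Check (4,6,6,8,2) → sorted (2,4,6,6,8): b_i ≤ 4+i ∀i, a PF.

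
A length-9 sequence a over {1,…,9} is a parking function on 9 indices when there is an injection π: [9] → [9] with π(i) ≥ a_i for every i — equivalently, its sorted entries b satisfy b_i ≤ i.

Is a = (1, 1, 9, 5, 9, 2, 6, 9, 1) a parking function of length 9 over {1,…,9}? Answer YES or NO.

Order a: b = (1, 1, 1, 2, 5, 6, 9, 9, 9).
  b_1=1 ≤ 1
  b_2=1 ≤ 2
  b_3=1 ≤ 3
  b_4=2 ≤ 4
  b_5=5 ≤ 5
  b_6=6 ≤ 6
  b_7=9 > 7
  fails at i=7 ⇒ NO

NO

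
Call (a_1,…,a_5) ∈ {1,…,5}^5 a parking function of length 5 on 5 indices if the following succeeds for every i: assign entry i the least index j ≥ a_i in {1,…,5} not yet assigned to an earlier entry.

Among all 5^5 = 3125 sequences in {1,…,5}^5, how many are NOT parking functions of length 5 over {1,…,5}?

1829

Count = (5−5+1)·(5+1)^(5−1) = 1×1296 = 1296 (Konheim–Weiss)
Check (5,3,3,1,5) → sorted (1,3,3,5,5): b_2=3>2, not a PF.
Total 3125; non-PF = 3125−1296 = 1829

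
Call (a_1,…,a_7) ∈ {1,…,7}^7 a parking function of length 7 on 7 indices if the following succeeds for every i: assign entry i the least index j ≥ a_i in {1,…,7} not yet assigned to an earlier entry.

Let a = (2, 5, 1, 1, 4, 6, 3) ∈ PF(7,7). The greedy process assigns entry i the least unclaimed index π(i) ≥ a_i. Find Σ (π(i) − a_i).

6

Σπ(i) = 1+…+7 = 28; Σa = 2+5+1+1+4+6+3 = 22; disp = 28−22 = 6.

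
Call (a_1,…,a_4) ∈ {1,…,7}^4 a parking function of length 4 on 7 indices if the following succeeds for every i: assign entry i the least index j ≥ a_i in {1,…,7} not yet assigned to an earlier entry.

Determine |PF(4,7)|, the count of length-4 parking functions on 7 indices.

|PF| = (8−4)·8^(4−1) = 4·512 = 2048 (Konheim–Weiss)
One tuple (7,1,5,2) → sorted (1,2,5,7): b_i ≤ 3+i ∀i, a PF.

2048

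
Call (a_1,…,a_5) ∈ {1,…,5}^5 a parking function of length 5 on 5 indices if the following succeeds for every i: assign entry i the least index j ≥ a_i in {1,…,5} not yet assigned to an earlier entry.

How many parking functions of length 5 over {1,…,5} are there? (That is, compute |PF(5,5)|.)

|PF(5,5)| = (5+1−5)·(5+1)^{5−1} = 1×1296 = 1296 (Konheim–Weiss)
E.g. (4,2,1,3,2) → sorted (1,2,2,3,4): b_i ≤ i ∀i, a PF.

1296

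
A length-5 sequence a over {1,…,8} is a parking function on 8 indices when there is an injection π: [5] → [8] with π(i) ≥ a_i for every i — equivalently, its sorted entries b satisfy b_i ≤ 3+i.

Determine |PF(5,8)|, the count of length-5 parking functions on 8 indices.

26244

|PF(5,8)| = (9−5)·9^(5−1) = 4 · 6561 = 26244 [KW]
E.g. (8,6,5,1,5) → sorted (1,5,5,6,8): b_i ≤ 3+i ∀i, a PF.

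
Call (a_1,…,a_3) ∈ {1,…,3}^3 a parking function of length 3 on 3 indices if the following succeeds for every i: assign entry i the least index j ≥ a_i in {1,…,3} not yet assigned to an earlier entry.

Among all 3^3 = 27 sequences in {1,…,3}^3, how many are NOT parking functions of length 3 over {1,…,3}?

Count = 1·4^2 = 1 · 16 = 16
Example (3,3,3) → sorted (3,3,3): b_1=3>1, not a PF.
So 27 − 16 = 11 fail.

11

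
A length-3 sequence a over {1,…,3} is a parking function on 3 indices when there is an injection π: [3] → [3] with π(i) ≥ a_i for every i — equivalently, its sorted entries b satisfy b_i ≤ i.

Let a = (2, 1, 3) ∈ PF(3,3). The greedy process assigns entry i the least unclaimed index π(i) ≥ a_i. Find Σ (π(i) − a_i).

0

Σπ = 3·4/2 = 6 (π permutes [3]); Σa = 2+1+3 = 6; disp = 6−6 = 0.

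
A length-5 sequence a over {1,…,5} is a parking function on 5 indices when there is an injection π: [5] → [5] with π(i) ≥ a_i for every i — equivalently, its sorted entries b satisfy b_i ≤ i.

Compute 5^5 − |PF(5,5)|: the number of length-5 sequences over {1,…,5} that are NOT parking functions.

1829

Count = (5+1−5)·(5+1)^{5−1} = 1 · 1296 = 1296 (Konheim–Weiss)
E.g. (5,1,5,4,4) → sorted (1,4,4,5,5): b_2=4>2, not a PF.
So 3125 − 1296 = 1829 fail.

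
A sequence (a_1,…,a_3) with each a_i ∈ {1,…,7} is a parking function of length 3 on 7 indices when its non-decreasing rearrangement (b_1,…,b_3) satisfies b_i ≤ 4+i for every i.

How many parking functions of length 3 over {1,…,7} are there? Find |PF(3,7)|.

|PF(3,7)| = (8−3)·8^(3−1) = 5·64 = 320 [KW]
Check (6,3,7) → sorted (3,6,7): b_i ≤ 4+i ∀i, a PF.

320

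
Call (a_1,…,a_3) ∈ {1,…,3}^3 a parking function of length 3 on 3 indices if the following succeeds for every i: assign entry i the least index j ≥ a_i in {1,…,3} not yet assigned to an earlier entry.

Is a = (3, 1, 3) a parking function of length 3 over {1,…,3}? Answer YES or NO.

NO

Sorted: b = (1, 3, 3).
  b_1=1 ≤ 1
  b_2=3 > 2
  fails at i=2 ⇒ NO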